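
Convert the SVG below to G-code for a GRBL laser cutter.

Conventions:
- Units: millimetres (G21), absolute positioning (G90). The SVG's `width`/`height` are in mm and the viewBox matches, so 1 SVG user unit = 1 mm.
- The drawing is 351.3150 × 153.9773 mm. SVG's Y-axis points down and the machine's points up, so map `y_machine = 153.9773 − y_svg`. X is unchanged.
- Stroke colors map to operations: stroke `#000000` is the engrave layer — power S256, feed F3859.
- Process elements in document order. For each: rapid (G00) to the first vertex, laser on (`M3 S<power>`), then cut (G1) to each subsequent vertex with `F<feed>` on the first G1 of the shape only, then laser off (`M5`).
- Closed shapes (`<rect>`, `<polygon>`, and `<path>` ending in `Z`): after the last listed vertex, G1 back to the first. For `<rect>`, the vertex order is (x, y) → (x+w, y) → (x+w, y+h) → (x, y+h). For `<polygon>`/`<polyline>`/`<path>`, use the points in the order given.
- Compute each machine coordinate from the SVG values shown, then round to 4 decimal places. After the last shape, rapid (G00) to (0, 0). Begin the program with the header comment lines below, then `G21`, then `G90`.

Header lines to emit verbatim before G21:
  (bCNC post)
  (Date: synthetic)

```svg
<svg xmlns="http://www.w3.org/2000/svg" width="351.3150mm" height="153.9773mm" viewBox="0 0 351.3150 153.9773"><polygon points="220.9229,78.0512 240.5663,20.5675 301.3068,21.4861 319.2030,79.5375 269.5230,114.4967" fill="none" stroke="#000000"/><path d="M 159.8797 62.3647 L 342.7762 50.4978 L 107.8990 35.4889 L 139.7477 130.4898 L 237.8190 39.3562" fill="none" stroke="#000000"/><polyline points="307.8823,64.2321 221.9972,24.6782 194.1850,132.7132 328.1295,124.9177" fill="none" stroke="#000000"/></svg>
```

(bCNC post)
(Date: synthetic)
G21
G90
G00 X220.9229 Y75.9261
M3 S256
G1 X240.5663 Y133.4098 F3859
G1 X301.3068 Y132.4912
G1 X319.2030 Y74.4398
G1 X269.5230 Y39.4806
G1 X220.9229 Y75.9261
M5
G00 X159.8797 Y91.6126
M3 S256
G1 X342.7762 Y103.4795 F3859
G1 X107.8990 Y118.4884
G1 X139.7477 Y23.4875
G1 X237.8190 Y114.6211
M5
G00 X307.8823 Y89.7452
M3 S256
G1 X221.9972 Y129.2991 F3859
G1 X194.1850 Y21.2641
G1 X328.1295 Y29.0596
M5
G00 X0.0000 Y0.0000

viewBox `0 0 351.3150 153.9773` with mm width/height → 1 unit = 1 mm. Flip: y_m = 153.9773 − y_svg.

**Shape 1** — `<polygon>` regular polygon, stroke `#000000` → engrave (S256, F3859). Machine vertices: (220.9229,75.9261) → (240.5663,133.4098) → (301.3068,132.4912) → (319.2030,74.4398) → (269.5230,39.4806) → (220.9229,75.9261). Closed: final G1 returns to the first vertex.

**Shape 2** — `<path>` open polyline, stroke `#000000` → engrave (S256, F3859). Machine vertices: (159.8797,91.6126) → (342.7762,103.4795) → (107.8990,118.4884) → (139.7477,23.4875) → (237.8190,114.6211). Open path.

**Shape 3** — `<polyline>` open polyline, stroke `#000000` → engrave (S256, F3859). Machine vertices: (307.8823,89.7452) → (221.9972,129.2991) → (194.1850,21.2641) → (328.1295,29.0596). Open path.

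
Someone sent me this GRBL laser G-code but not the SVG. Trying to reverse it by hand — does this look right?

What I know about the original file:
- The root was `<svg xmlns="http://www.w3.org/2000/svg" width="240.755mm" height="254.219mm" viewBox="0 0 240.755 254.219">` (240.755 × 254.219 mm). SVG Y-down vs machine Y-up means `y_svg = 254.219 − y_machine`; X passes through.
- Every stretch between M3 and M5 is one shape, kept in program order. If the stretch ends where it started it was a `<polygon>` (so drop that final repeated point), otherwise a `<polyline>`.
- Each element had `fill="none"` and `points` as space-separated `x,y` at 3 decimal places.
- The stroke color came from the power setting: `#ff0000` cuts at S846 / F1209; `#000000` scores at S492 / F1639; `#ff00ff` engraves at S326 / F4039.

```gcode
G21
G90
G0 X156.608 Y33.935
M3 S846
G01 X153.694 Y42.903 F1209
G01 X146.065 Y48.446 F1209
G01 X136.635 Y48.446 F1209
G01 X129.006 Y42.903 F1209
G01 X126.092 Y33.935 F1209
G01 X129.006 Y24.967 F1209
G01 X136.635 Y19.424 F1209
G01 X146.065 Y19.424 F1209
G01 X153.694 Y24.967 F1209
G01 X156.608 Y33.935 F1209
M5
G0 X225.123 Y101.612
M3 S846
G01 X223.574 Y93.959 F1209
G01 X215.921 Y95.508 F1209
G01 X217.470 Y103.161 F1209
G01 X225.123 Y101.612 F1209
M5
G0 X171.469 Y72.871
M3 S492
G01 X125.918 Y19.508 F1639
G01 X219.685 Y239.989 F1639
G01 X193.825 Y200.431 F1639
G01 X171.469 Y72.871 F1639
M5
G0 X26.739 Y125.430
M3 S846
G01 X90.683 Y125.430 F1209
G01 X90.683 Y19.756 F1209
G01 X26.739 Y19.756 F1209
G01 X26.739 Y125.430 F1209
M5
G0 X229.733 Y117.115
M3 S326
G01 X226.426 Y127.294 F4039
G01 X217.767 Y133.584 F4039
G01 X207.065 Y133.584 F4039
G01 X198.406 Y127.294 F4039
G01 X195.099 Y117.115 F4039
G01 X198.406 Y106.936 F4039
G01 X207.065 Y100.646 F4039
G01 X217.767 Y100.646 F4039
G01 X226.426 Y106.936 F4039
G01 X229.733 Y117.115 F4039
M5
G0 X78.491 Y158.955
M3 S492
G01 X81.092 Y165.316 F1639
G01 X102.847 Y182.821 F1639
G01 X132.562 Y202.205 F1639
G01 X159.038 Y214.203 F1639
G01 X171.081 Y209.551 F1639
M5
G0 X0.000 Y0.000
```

y_svg = 254.219 − y_m.

[1] S846→`#ff0000` (cut); closed run; points: 156.608,220.284 153.694,211.316 146.065,205.773 136.635,205.773 129.006,211.316 126.092,220.284 129.006,229.252 136.635,234.795 146.065,234.795 153.694,229.252

[2] S846→`#ff0000` (cut); closed run; points: 225.123,152.607 223.574,160.260 215.921,158.711 217.470,151.058

[3] S492→`#000000` (score); closed run; points: 171.469,181.348 125.918,234.711 219.685,14.230 193.825,53.788

[4] S846→`#ff0000` (cut); closed run; points: 26.739,128.789 90.683,128.789 90.683,234.463 26.739,234.463

[5] S326→`#ff00ff` (engrave); closed run; points: 229.733,137.104 226.426,126.925 217.767,120.635 207.065,120.635 198.406,126.925 195.099,137.104 198.406,147.283 207.065,153.573 217.767,153.573 226.426,147.283

[6] S492→`#000000` (score); open run; points: 78.491,95.264 81.092,88.903 102.847,71.398 132.562,52.014 159.038,40.016 171.081,44.668

<svg xmlns="http://www.w3.org/2000/svg" width="240.755mm" height="254.219mm" viewBox="0 0 240.755 254.219">
  <polygon points="156.608,220.284 153.694,211.316 146.065,205.773 136.635,205.773 129.006,211.316 126.092,220.284 129.006,229.252 136.635,234.795 146.065,234.795 153.694,229.252" fill="none" stroke="#ff0000"/>
  <polygon points="225.123,152.607 223.574,160.260 215.921,158.711 217.470,151.058" fill="none" stroke="#ff0000"/>
  <polygon points="171.469,181.348 125.918,234.711 219.685,14.230 193.825,53.788" fill="none" stroke="#000000"/>
  <polygon points="26.739,128.789 90.683,128.789 90.683,234.463 26.739,234.463" fill="none" stroke="#ff0000"/>
  <polygon points="229.733,137.104 226.426,126.925 217.767,120.635 207.065,120.635 198.406,126.925 195.099,137.104 198.406,147.283 207.065,153.573 217.767,153.573 226.426,147.283" fill="none" stroke="#ff00ff"/>
  <polyline points="78.491,95.264 81.092,88.903 102.847,71.398 132.562,52.014 159.038,40.016 171.081,44.668" fill="none" stroke="#000000"/>
</svg>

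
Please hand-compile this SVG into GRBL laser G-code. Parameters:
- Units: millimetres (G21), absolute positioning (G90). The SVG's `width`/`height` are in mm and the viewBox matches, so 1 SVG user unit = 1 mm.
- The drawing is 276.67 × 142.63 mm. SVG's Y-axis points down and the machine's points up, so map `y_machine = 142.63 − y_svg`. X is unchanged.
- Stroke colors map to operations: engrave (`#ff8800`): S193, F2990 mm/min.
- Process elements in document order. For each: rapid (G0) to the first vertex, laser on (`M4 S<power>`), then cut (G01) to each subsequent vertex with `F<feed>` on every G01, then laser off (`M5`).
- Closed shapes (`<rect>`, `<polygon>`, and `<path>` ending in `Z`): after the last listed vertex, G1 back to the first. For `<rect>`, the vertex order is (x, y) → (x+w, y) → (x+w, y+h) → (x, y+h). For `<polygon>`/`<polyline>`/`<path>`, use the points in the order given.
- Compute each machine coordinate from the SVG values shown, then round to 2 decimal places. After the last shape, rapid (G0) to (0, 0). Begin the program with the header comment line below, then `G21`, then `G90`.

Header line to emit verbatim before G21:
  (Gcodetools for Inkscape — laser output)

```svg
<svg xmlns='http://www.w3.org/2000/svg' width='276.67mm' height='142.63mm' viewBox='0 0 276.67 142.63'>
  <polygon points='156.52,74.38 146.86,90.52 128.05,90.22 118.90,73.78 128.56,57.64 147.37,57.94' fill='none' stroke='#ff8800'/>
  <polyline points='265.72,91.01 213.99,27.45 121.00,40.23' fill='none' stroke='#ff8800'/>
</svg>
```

(Gcodetools for Inkscape — laser output)
G21
G90
G0 X156.52 Y68.25
M4 S193
G01 X146.86 Y52.11 F2990
G01 X128.05 Y52.41 F2990
G01 X118.90 Y68.85 F2990
G01 X128.56 Y84.99 F2990
G01 X147.37 Y84.69 F2990
G01 X156.52 Y68.25 F2990
M5
G0 X265.72 Y51.62
M4 S193
G01 X213.99 Y115.18 F2990
G01 X121.00 Y102.40 F2990
M5
G0 X0.00 Y0.00

Since the viewBox matches the mm dimensions, user units are millimetres directly. The only transform is the Y-flip y_m = 142.63 − y_svg.

Shape 1 is a regular polygon drawn with `<polygon>`. Its stroke #ff8800 means engrave at S193, F2990. After flipping Y the toolpath is (156.52,68.25) → (146.86,52.11) → (128.05,52.41) → (118.90,68.85) → (128.56,84.99) → (147.37,84.69) → (156.52,68.25), returning to the start.

Shape 2 is a open polyline drawn with `<polyline>`. Its stroke #ff8800 means engrave at S193, F2990. After flipping Y the toolpath is (265.72,51.62) → (213.99,115.18) → (121.00,102.40).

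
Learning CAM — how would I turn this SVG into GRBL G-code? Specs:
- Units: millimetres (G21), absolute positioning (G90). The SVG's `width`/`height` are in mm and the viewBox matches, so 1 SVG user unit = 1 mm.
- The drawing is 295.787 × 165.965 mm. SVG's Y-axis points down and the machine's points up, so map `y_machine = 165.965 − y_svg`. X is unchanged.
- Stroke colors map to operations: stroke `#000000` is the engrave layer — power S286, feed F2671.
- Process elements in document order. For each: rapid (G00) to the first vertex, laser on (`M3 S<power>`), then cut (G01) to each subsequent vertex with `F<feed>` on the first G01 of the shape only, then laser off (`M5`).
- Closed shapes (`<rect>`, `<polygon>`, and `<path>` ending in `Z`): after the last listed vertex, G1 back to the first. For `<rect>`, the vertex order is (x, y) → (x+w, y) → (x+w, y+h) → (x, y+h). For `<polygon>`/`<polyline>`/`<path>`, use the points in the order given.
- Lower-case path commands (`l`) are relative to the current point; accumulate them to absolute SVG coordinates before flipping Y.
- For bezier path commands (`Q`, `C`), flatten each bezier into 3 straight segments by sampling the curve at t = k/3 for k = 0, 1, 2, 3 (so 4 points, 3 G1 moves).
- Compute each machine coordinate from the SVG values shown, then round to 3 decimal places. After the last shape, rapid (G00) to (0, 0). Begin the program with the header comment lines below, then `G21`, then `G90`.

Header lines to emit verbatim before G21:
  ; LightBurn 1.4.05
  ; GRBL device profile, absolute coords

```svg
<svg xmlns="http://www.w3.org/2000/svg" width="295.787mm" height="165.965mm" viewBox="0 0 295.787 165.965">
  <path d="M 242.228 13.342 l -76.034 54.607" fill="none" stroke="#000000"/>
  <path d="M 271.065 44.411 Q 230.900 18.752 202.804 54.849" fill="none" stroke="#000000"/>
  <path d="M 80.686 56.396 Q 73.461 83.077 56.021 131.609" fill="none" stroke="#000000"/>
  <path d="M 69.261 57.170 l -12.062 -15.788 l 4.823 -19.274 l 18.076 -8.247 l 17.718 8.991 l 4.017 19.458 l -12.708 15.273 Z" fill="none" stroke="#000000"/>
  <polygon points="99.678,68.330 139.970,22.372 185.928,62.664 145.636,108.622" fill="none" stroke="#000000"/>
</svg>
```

viewBox `0 0 295.787 165.965` with mm width/height → 1 unit = 1 mm. Flip: y_m = 165.965 − y_svg.

**Shape 1** — `<path>` line segment, stroke `#000000` → engrave (S286, F2671). Machine vertices: (242.228,152.623) → (166.194,98.016). Open path.

**Shape 2** — `<path>` quadratic bezier, stroke `#000000` → engrave (S286, F2671). Control points (SVG): P0=(271.065,44.411), P1=(230.900,18.752), P2=(202.804,54.849); sampled at t=k/3. Machine vertices: (271.065,121.554) → (245.629,131.798) → (222.876,128.319) → (202.804,111.116). Open path.

**Shape 3** — `<path>` quadratic bezier, stroke `#000000` → engrave (S286, F2671). Control points (SVG): P0=(80.686,56.396), P1=(73.461,83.077), P2=(56.021,131.609); sampled at t=k/3. Machine vertices: (80.686,109.569) → (74.734,89.354) → (66.513,64.283) → (56.021,34.356). Open path.

**Shape 4** — `<path>` regular polygon, stroke `#000000` → engrave (S286, F2671). Machine vertices: (69.261,108.795) → (57.199,124.583) → (62.022,143.857) → (80.098,152.104) → (97.816,143.113) → (101.833,123.655) → (89.125,108.382) → (69.261,108.795). Closed: final G1 returns to the first vertex.

**Shape 5** — `<polygon>` regular polygon, stroke `#000000` → engrave (S286, F2671). Machine vertices: (99.678,97.635) → (139.970,143.593) → (185.928,103.301) → (145.636,57.343) → (99.678,97.635). Closed: final G1 returns to the first vertex.

; LightBurn 1.4.05
; GRBL device profile, absolute coords
G21
G90
G00 X242.228 Y152.623
M3 S286
G01 X166.194 Y98.016 F2671
M5
G00 X271.065 Y121.554
M3 S286
G01 X245.629 Y131.798 F2671
G01 X222.876 Y128.319
G01 X202.804 Y111.116
M5
G00 X80.686 Y109.569
M3 S286
G01 X74.734 Y89.354 F2671
G01 X66.513 Y64.283
G01 X56.021 Y34.356
M5
G00 X69.261 Y108.795
M3 S286
G01 X57.199 Y124.583 F2671
G01 X62.022 Y143.857
G01 X80.098 Y152.104
G01 X97.816 Y143.113
G01 X101.833 Y123.655
G01 X89.125 Y108.382
G01 X69.261 Y108.795
M5
G00 X99.678 Y97.635
M3 S286
G01 X139.970 Y143.593 F2671
G01 X185.928 Y103.301
G01 X145.636 Y57.343
G01 X99.678 Y97.635
M5
G00 X0.000 Y0.000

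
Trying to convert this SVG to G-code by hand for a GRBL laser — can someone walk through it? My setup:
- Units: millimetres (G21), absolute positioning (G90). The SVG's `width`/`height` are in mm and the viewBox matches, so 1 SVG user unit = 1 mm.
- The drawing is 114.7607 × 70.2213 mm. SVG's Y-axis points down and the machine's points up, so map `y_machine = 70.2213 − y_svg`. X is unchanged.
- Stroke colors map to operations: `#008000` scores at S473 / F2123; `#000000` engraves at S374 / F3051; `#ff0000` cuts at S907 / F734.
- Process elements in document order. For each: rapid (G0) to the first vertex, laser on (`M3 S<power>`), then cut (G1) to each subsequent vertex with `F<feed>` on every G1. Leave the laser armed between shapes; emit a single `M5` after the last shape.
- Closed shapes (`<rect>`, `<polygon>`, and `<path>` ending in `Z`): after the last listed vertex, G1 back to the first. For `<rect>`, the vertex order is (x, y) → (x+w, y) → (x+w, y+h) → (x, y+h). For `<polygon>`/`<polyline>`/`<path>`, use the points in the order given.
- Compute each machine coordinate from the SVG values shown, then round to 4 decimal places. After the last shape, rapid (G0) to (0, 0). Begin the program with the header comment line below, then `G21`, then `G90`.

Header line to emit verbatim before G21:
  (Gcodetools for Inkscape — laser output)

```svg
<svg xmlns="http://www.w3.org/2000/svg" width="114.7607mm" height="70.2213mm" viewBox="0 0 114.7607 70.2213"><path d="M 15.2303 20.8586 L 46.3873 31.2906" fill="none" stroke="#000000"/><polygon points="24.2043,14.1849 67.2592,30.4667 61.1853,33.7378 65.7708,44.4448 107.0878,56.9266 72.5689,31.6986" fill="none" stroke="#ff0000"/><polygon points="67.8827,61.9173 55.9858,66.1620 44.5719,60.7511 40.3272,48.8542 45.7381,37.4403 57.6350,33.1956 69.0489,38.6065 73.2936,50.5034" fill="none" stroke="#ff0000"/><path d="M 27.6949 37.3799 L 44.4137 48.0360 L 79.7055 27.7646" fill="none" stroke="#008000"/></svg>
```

(Gcodetools for Inkscape — laser output)
G21
G90
G0 X15.2303 Y49.3627
M3 S374
G1 X46.3873 Y38.9307 F3051
G0 X24.2043 Y56.0364
M3 S907
G1 X67.2592 Y39.7546 F734
G1 X61.1853 Y36.4835 F734
G1 X65.7708 Y25.7765 F734
G1 X107.0878 Y13.2947 F734
G1 X72.5689 Y38.5227 F734
G1 X24.2043 Y56.0364 F734
G0 X67.8827 Y8.3040
M3 S907
G1 X55.9858 Y4.0593 F734
G1 X44.5719 Y9.4702 F734
G1 X40.3272 Y21.3671 F734
G1 X45.7381 Y32.7810 F734
G1 X57.6350 Y37.0257 F734
G1 X69.0489 Y31.6148 F734
G1 X73.2936 Y19.7179 F734
G1 X67.8827 Y8.3040 F734
G0 X27.6949 Y32.8414
M3 S473
G1 X44.4137 Y22.1853 F2123
G1 X79.7055 Y42.4567 F2123
M5
G0 X0.0000 Y0.0000

1 u = 1 mm; y_m = 70.2213 − y.

[1] `<path>` line segment, #000000→engrave S374 F3051: (15.2303,49.3627) → (46.3873,38.9307)

[2] `<polygon>` closed polygon, #ff0000→cut S907 F734: (24.2043,56.0364) → (67.2592,39.7546) → (61.1853,36.4835) → (65.7708,25.7765) → (107.0878,13.2947) → (72.5689,38.5227) → (24.2043,56.0364) (closed)

[3] `<polygon>` regular polygon, #ff0000→cut S907 F734: (67.8827,8.3040) → (55.9858,4.0593) → (44.5719,9.4702) → (40.3272,21.3671) → (45.7381,32.7810) → (57.6350,37.0257) → (69.0489,31.6148) → (73.2936,19.7179) → (67.8827,8.3040) (closed)

[4] `<path>` open polyline, #008000→score S473 F2123: (27.6949,32.8414) → (44.4137,22.1853) → (79.7055,42.4567)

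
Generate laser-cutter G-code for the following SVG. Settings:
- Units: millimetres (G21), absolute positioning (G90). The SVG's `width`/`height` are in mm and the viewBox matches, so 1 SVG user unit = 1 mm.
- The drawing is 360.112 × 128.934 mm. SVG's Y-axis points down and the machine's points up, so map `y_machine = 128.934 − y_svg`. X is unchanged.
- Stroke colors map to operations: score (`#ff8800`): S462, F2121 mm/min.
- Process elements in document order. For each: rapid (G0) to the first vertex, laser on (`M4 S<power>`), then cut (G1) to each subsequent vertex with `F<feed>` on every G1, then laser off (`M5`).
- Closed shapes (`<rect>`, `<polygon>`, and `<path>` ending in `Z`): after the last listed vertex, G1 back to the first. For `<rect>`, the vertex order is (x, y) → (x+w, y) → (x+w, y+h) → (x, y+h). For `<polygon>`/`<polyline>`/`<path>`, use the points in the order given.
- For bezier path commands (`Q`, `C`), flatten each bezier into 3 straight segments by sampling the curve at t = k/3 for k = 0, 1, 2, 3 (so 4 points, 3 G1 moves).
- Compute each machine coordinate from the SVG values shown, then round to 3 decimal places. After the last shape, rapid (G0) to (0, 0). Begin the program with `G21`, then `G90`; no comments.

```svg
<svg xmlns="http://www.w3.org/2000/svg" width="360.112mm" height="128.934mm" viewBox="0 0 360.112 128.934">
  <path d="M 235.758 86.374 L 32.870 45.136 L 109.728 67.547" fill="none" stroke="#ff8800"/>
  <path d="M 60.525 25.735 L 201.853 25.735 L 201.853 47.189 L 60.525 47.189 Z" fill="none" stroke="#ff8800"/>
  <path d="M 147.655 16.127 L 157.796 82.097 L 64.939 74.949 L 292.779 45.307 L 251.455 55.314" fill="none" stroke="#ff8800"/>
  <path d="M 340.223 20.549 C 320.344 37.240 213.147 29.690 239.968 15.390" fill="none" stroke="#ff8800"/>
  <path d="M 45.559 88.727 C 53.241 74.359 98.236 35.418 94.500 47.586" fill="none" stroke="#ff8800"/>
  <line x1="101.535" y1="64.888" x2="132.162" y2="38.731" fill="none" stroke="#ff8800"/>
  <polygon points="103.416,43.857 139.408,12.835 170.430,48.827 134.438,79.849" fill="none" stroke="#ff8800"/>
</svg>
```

Since the viewBox matches the mm dimensions, user units are millimetres directly. The only transform is the Y-flip y_m = 128.934 − y_svg.

Shape 1 is a open polyline drawn with `<path>`. Its stroke #ff8800 means score at S462, F2121. After flipping Y the toolpath is (235.758,42.560) → (32.870,83.798) → (109.728,61.387).

Shape 2 is a rectangle drawn with `<path>`. Its stroke #ff8800 means score at S462, F2121. After flipping Y the toolpath is (60.525,103.199) → (201.853,103.199) → (201.853,81.745) → (60.525,81.745) → (60.525,103.199), returning to the start.

Shape 3 is a open polyline drawn with `<path>`. Its stroke #ff8800 means score at S462, F2121. After flipping Y the toolpath is (147.655,112.807) → (157.796,46.837) → (64.939,53.985) → (292.779,83.627) → (251.455,73.620).

Shape 4 is a cubic bezier drawn with `<path>`. Its stroke #ff8800 means score at S462, F2121. After flipping Y the toolpath is (340.223,108.385) → (299.436,99.127) → (249.622,102.142) → (239.968,113.544).

Shape 5 is a cubic bezier drawn with `<path>`. Its stroke #ff8800 means score at S462, F2121. After flipping Y the toolpath is (45.559,40.207) → (62.492,59.963) → (85.179,79.283) → (94.500,81.348).

Shape 6 is a line segment drawn with `<line>`. Its stroke #ff8800 means score at S462, F2121. After flipping Y the toolpath is (101.535,64.046) → (132.162,90.203).

Shape 7 is a regular polygon drawn with `<polygon>`. Its stroke #ff8800 means score at S462, F2121. After flipping Y the toolpath is (103.416,85.077) → (139.408,116.099) → (170.430,80.107) → (134.438,49.085) → (103.416,85.077), returning to the start.

G21
G90
G0 X235.758 Y42.560
M4 S462
G1 X32.870 Y83.798 F2121
G1 X109.728 Y61.387 F2121
M5
G0 X60.525 Y103.199
M4 S462
G1 X201.853 Y103.199 F2121
G1 X201.853 Y81.745 F2121
G1 X60.525 Y81.745 F2121
G1 X60.525 Y103.199 F2121
M5
G0 X147.655 Y112.807
M4 S462
G1 X157.796 Y46.837 F2121
G1 X64.939 Y53.985 F2121
G1 X292.779 Y83.627 F2121
G1 X251.455 Y73.620 F2121
M5
G0 X340.223 Y108.385
M4 S462
G1 X299.436 Y99.127 F2121
G1 X249.622 Y102.142 F2121
G1 X239.968 Y113.544 F2121
M5
G0 X45.559 Y40.207
M4 S462
G1 X62.492 Y59.963 F2121
G1 X85.179 Y79.283 F2121
G1 X94.500 Y81.348 F2121
M5
G0 X101.535 Y64.046
M4 S462
G1 X132.162 Y90.203 F2121
M5
G0 X103.416 Y85.077
M4 S462
G1 X139.408 Y116.099 F2121
G1 X170.430 Y80.107 F2121
G1 X134.438 Y49.085 F2121
G1 X103.416 Y85.077 F2121
M5
G0 X0.000 Y0.000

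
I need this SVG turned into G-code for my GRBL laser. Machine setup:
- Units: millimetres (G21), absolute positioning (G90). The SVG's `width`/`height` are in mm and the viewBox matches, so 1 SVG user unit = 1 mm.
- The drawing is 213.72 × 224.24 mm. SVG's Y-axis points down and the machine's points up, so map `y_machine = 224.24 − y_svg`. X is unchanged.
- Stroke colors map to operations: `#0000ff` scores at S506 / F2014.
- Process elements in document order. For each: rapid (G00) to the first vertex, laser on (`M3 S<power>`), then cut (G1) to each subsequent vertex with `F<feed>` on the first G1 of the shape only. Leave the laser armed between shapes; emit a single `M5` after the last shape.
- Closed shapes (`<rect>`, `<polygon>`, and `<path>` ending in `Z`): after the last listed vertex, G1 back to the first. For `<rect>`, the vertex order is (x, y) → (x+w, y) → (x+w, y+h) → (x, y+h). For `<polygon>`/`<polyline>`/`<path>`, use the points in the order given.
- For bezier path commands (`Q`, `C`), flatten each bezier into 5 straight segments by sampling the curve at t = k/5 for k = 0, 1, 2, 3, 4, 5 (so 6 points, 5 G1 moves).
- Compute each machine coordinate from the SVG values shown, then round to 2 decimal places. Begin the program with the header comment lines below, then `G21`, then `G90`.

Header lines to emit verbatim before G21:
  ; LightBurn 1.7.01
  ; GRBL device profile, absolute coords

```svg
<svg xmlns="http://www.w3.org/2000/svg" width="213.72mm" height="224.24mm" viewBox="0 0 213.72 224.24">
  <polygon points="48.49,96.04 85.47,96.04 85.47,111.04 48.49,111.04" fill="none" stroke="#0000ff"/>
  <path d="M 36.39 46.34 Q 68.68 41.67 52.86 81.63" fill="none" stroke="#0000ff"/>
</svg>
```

Since the viewBox matches the mm dimensions, user units are millimetres directly. The only transform is the Y-flip y_m = 224.24 − y_svg.

Shape 1 is a rectangle drawn with `<polygon>`. Its stroke #0000ff means score at S506, F2014. After flipping Y the toolpath is (48.49,128.20) → (85.47,128.20) → (85.47,113.20) → (48.49,113.20) → (48.49,128.20), returning to the start.

Shape 2 is a quadratic bezier drawn with `<path>`. Its stroke #0000ff means score at S506, F2014. After flipping Y the toolpath is (36.39,177.90) → (47.38,177.98) → (54.52,174.50) → (57.82,167.44) → (57.26,156.81) → (52.86,142.61).

; LightBurn 1.7.01
; GRBL device profile, absolute coords
G21
G90
G00 X48.49 Y128.20
M3 S506
G1 X85.47 Y128.20 F2014
G1 X85.47 Y113.20
G1 X48.49 Y113.20
G1 X48.49 Y128.20
G00 X36.39 Y177.90
M3 S506
G1 X47.38 Y177.98 F2014
G1 X54.52 Y174.50
G1 X57.82 Y167.44
G1 X57.26 Y156.81
G1 X52.86 Y142.61
M5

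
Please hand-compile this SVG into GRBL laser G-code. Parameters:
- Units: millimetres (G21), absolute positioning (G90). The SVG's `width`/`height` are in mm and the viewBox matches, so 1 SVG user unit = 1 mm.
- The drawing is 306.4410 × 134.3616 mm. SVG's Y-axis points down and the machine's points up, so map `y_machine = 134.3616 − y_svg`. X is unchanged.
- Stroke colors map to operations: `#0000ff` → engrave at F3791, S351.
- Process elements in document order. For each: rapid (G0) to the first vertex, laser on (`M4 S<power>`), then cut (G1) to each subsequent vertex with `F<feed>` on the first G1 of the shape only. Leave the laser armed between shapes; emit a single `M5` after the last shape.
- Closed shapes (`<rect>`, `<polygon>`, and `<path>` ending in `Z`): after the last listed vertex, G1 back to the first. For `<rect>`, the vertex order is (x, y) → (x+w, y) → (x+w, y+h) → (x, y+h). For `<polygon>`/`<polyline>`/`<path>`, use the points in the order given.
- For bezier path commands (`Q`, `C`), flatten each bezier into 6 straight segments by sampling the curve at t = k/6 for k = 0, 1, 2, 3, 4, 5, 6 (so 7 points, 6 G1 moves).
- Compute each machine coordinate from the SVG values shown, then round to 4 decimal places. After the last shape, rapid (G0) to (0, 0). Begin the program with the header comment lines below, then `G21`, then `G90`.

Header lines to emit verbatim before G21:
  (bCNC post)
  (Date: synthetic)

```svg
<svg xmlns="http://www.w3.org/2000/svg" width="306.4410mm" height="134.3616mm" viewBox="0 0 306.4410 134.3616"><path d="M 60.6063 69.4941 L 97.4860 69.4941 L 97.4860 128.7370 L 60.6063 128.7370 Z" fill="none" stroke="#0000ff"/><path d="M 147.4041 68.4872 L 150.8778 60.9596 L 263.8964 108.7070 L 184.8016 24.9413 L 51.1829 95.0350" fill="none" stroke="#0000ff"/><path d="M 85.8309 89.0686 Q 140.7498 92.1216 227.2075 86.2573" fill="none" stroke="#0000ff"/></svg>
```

viewBox `0 0 306.4410 134.3616` with mm width/height → 1 unit = 1 mm. Flip: y_m = 134.3616 − y_svg.

**Shape 1** — `<path>` rectangle, stroke `#0000ff` → engrave (S351, F3791). Machine vertices: (60.6063,64.8675) → (97.4860,64.8675) → (97.4860,5.6246) → (60.6063,5.6246) → (60.6063,64.8675). Closed: final G1 returns to the first vertex.

**Shape 2** — `<path>` open polyline, stroke `#0000ff` → engrave (S351, F3791). Machine vertices: (147.4041,65.8744) → (150.8778,73.4020) → (263.8964,25.6546) → (184.8016,109.4203) → (51.1829,39.3266). Open path.

**Shape 3** — `<path>` quadratic bezier, stroke `#0000ff` → engrave (S351, F3791). Control points (SVG): P0=(85.8309,89.0686), P1=(140.7498,92.1216), P2=(227.2075,86.2573); sampled at t=k/6. Machine vertices: (85.8309,45.2930) → (105.0133,44.5230) → (125.9478,44.2485) → (148.6345,44.4693) → (173.0733,45.1856) → (199.2643,46.3972) → (227.2075,48.1043). Open path.

(bCNC post)
(Date: synthetic)
G21
G90
G0 X60.6063 Y64.8675
M4 S351
G1 X97.4860 Y64.8675 F3791
G1 X97.4860 Y5.6246
G1 X60.6063 Y5.6246
G1 X60.6063 Y64.8675
G0 X147.4041 Y65.8744
M4 S351
G1 X150.8778 Y73.4020 F3791
G1 X263.8964 Y25.6546
G1 X184.8016 Y109.4203
G1 X51.1829 Y39.3266
G0 X85.8309 Y45.2930
M4 S351
G1 X105.0133 Y44.5230 F3791
G1 X125.9478 Y44.2485
G1 X148.6345 Y44.4693
G1 X173.0733 Y45.1856
G1 X199.2643 Y46.3972
G1 X227.2075 Y48.1043
M5
G0 X0.0000 Y0.0000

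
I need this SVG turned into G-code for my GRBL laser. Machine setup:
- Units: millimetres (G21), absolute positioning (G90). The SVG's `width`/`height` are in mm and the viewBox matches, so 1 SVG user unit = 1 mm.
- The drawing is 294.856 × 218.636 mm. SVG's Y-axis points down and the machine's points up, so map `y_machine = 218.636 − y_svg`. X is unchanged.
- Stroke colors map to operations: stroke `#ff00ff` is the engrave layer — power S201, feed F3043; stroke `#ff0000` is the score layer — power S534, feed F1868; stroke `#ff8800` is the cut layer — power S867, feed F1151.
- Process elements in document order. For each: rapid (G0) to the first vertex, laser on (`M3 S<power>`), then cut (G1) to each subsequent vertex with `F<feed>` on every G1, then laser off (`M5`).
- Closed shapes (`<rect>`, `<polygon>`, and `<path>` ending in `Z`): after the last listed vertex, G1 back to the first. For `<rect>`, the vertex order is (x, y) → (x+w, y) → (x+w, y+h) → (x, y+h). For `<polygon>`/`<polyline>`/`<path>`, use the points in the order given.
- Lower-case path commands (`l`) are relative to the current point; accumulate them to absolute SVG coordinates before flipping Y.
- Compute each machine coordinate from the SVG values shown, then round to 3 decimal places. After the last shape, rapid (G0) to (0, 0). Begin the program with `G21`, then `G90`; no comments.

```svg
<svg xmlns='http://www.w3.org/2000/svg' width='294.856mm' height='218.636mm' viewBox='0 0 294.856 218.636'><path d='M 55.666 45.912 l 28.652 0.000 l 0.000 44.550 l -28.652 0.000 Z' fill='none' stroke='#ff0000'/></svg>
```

1 u = 1 mm; y_m = 218.636 − y.

[1] `<path>` rectangle, #ff0000→score S534 F1868: (55.666,172.724) → (84.318,172.724) → (84.318,128.174) → (55.666,128.174) → (55.666,172.724) (closed)

G21
G90
G0 X55.666 Y172.724
M3 S534
G1 X84.318 Y172.724 F1868
G1 X84.318 Y128.174 F1868
G1 X55.666 Y128.174 F1868
G1 X55.666 Y172.724 F1868
M5
G0 X0.000 Y0.000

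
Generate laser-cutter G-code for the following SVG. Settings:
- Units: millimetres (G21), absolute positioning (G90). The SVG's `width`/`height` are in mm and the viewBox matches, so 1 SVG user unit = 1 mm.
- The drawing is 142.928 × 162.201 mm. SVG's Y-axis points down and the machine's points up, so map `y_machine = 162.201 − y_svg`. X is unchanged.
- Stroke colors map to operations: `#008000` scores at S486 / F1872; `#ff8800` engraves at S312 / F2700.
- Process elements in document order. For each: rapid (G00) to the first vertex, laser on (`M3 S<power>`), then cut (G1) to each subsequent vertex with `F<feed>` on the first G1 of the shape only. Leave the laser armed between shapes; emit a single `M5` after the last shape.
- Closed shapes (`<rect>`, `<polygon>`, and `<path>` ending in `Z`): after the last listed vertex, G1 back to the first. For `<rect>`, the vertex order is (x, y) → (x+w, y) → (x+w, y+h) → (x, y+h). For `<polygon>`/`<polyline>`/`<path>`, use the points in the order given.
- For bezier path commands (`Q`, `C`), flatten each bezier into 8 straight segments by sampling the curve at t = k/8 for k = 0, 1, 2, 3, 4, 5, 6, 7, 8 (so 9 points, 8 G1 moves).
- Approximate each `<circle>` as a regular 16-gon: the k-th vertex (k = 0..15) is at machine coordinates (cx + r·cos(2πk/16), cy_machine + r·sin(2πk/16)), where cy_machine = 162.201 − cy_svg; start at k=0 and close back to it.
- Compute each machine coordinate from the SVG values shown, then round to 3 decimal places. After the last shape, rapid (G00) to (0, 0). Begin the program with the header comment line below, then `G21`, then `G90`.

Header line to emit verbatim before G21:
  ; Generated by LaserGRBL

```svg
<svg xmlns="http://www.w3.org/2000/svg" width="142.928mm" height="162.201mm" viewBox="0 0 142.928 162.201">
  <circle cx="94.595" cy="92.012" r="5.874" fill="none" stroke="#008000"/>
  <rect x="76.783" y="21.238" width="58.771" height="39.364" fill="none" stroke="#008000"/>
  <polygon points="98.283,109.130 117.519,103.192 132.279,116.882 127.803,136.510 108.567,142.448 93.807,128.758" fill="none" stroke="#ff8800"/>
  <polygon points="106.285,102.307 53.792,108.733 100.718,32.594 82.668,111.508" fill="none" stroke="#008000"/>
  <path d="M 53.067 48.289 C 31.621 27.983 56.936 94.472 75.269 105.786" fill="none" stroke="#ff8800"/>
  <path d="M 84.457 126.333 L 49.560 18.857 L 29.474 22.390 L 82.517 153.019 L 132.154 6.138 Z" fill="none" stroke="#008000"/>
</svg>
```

Since the viewBox matches the mm dimensions, user units are millimetres directly. The only transform is the Y-flip y_m = 162.201 − y_svg.

Shape 1 is a circle drawn with `<circle>`. Its stroke #008000 means score at S486, F1872. After flipping Y the toolpath is (100.469,70.189) → (100.022,72.437) → (98.749,74.343) → (96.843,75.616) → (94.595,76.063) → (92.347,75.616) → (90.441,74.343) → (89.168,72.437) → (88.721,70.189) → (89.168,67.941) → (90.441,66.035) → (92.347,64.762) → (94.595,64.315) → (96.843,64.762) → (98.749,66.035) → (100.022,67.941) → (100.469,70.189), returning to the start.

Shape 2 is a rectangle drawn with `<rect>`. Its stroke #008000 means score at S486, F1872. After flipping Y the toolpath is (76.783,140.963) → (135.554,140.963) → (135.554,101.599) → (76.783,101.599) → (76.783,140.963), returning to the start.

Shape 3 is a regular polygon drawn with `<polygon>`. Its stroke #ff8800 means engrave at S312, F2700. After flipping Y the toolpath is (98.283,53.071) → (117.519,59.009) → (132.279,45.319) → (127.803,25.691) → (108.567,19.753) → (93.807,33.443) → (98.283,53.071), returning to the start.

Shape 4 is a closed polygon drawn with `<polygon>`. Its stroke #008000 means score at S486, F1872. After flipping Y the toolpath is (106.285,59.894) → (53.792,53.468) → (100.718,129.607) → (82.668,50.693) → (106.285,59.894), returning to the start.

Shape 5 is a cubic bezier drawn with `<path>`. Its stroke #ff8800 means engrave at S312, F2700. After flipping Y the toolpath is (53.067,113.912) → (47.112,117.736) → (44.910,115.086) → (45.833,107.626) → (49.251,97.021) → (54.533,84.934) → (61.050,73.028) → (68.172,62.967) → (75.269,56.415).

Shape 6 is a closed polygon drawn with `<path>`. Its stroke #008000 means score at S486, F1872. After flipping Y the toolpath is (84.457,35.868) → (49.560,143.344) → (29.474,139.811) → (82.517,9.182) → (132.154,156.063) → (84.457,35.868), returning to the start.

; Generated by LaserGRBL
G21
G90
G00 X100.469 Y70.189
M3 S486
G1 X100.022 Y72.437 F1872
G1 X98.749 Y74.343
G1 X96.843 Y75.616
G1 X94.595 Y76.063
G1 X92.347 Y75.616
G1 X90.441 Y74.343
G1 X89.168 Y72.437
G1 X88.721 Y70.189
G1 X89.168 Y67.941
G1 X90.441 Y66.035
G1 X92.347 Y64.762
G1 X94.595 Y64.315
G1 X96.843 Y64.762
G1 X98.749 Y66.035
G1 X100.022 Y67.941
G1 X100.469 Y70.189
G00 X76.783 Y140.963
M3 S486
G1 X135.554 Y140.963 F1872
G1 X135.554 Y101.599
G1 X76.783 Y101.599
G1 X76.783 Y140.963
G00 X98.283 Y53.071
M3 S312
G1 X117.519 Y59.009 F2700
G1 X132.279 Y45.319
G1 X127.803 Y25.691
G1 X108.567 Y19.753
G1 X93.807 Y33.443
G1 X98.283 Y53.071
G00 X106.285 Y59.894
M3 S486
G1 X53.792 Y53.468 F1872
G1 X100.718 Y129.607
G1 X82.668 Y50.693
G1 X106.285 Y59.894
G00 X53.067 Y113.912
M3 S312
G1 X47.112 Y117.736 F2700
G1 X44.910 Y115.086
G1 X45.833 Y107.626
G1 X49.251 Y97.021
G1 X54.533 Y84.934
G1 X61.050 Y73.028
G1 X68.172 Y62.967
G1 X75.269 Y56.415
G00 X84.457 Y35.868
M3 S486
G1 X49.560 Y143.344 F1872
G1 X29.474 Y139.811
G1 X82.517 Y9.182
G1 X132.154 Y156.063
G1 X84.457 Y35.868
M5
G00 X0.000 Y0.000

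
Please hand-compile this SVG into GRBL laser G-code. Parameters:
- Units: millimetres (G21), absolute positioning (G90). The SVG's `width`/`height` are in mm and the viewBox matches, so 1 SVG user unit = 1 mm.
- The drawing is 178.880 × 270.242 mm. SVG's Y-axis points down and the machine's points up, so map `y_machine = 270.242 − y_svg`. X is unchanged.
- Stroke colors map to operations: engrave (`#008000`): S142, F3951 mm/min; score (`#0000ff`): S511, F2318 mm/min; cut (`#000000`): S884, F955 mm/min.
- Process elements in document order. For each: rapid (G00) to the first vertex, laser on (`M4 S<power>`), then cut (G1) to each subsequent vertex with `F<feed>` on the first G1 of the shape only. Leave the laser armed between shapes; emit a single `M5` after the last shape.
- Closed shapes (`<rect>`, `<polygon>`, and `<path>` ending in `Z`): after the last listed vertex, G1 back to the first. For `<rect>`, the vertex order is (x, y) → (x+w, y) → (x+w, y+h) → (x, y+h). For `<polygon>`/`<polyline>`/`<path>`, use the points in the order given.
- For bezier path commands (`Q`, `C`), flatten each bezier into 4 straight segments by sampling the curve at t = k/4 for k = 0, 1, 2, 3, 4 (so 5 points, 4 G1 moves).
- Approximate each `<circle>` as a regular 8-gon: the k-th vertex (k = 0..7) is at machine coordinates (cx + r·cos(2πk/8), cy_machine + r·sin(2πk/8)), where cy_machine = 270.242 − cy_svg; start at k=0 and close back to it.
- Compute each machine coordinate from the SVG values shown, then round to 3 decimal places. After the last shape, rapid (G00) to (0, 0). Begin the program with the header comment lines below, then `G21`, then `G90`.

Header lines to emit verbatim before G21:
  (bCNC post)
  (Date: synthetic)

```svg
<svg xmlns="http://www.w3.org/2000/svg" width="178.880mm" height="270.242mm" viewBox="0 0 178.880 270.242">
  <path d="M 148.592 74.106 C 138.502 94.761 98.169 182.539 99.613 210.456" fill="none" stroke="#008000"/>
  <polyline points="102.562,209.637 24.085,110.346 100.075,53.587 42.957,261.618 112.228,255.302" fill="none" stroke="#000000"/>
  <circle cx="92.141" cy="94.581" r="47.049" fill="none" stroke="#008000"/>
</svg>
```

(bCNC post)
(Date: synthetic)
G21
G90
G00 X148.592 Y196.136
M4 S142
G1 X136.479 Y170.043 F3951
G1 X119.777 Y130.684
G1 X105.238 Y89.964
G1 X99.613 Y59.786
G00 X102.562 Y60.605
M4 S884
G1 X24.085 Y159.896 F955
G1 X100.075 Y216.655
G1 X42.957 Y8.624
G1 X112.228 Y14.940
G00 X139.190 Y175.661
M4 S142
G1 X125.410 Y208.930 F3951
G1 X92.141 Y222.710
G1 X58.872 Y208.930
G1 X45.092 Y175.661
G1 X58.872 Y142.392
G1 X92.141 Y128.612
G1 X125.410 Y142.392
G1 X139.190 Y175.661
M5
G00 X0.000 Y0.000

1 u = 1 mm; y_m = 270.242 − y.

[1] `<path>` cubic bezier, #008000→engrave S142 F3951: (148.592,196.136) → (136.479,170.043) → (119.777,130.684) → (105.238,89.964) → (99.613,59.786)

[2] `<polyline>` open polyline, #000000→cut S884 F955: (102.562,60.605) → (24.085,159.896) → (100.075,216.655) → (42.957,8.624) → (112.228,14.940)

[3] `<circle>` circle, #008000→engrave S142 F3951: (139.190,175.661) → (125.410,208.930) → (92.141,222.710) → (58.872,208.930) → (45.092,175.661) → (58.872,142.392) → (92.141,128.612) → (125.410,142.392) → (139.190,175.661) (closed)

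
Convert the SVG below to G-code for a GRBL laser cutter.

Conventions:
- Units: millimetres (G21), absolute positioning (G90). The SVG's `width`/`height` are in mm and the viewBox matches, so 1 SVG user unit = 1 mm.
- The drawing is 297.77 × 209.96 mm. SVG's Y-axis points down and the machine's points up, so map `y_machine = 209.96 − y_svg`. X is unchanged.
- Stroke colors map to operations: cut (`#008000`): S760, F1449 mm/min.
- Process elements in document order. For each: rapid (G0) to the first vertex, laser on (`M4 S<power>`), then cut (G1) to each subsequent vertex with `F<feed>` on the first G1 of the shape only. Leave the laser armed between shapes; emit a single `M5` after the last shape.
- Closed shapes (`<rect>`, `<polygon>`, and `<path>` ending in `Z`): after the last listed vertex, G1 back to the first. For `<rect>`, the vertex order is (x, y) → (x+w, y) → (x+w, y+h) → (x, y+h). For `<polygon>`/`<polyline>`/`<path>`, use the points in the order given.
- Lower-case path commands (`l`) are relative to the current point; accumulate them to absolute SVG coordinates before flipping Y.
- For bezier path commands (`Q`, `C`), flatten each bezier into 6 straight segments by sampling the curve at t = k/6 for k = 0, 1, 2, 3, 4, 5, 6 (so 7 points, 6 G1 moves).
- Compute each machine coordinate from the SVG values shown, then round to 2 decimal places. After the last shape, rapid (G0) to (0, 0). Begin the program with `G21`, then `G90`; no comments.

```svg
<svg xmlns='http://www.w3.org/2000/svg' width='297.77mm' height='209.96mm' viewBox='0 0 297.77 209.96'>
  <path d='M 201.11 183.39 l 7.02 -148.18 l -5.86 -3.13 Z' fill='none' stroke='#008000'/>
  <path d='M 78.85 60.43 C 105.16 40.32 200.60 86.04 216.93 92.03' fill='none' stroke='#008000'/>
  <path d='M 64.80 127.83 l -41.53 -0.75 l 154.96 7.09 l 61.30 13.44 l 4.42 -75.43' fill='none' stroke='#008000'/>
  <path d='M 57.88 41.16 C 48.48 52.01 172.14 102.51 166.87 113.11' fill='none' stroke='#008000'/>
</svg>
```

Since the viewBox matches the mm dimensions, user units are millimetres directly. The only transform is the Y-flip y_m = 209.96 − y_svg.

Shape 1 is a closed polygon drawn with `<path>`. Its stroke #008000 means cut at S760, F1449. After flipping Y the toolpath is (201.11,26.57) → (208.13,174.75) → (202.27,177.88) → (201.11,26.57), returning to the start.

Shape 2 is a cubic bezier drawn with `<path>`. Its stroke #008000 means cut at S760, F1449. After flipping Y the toolpath is (78.85,149.53) → (97.08,154.59) → (122.71,151.61) → (151.63,143.52) → (179.72,133.25) → (202.86,123.75) → (216.93,117.93).

Shape 3 is a open polyline drawn with `<path>`. Its stroke #008000 means cut at S760, F1449. After flipping Y the toolpath is (64.80,82.13) → (23.27,82.88) → (178.23,75.79) → (239.53,62.35) → (243.95,137.78).

Shape 4 is a cubic bezier drawn with `<path>`. Its stroke #008000 means cut at S760, F1449. After flipping Y the toolpath is (57.88,168.80) → (63.06,160.44) → (83.13,147.68) → (110.83,132.73) → (138.87,117.80) → (159.97,105.11) → (166.87,96.85).

G21
G90
G0 X201.11 Y26.57
M4 S760
G1 X208.13 Y174.75 F1449
G1 X202.27 Y177.88
G1 X201.11 Y26.57
G0 X78.85 Y149.53
M4 S760
G1 X97.08 Y154.59 F1449
G1 X122.71 Y151.61
G1 X151.63 Y143.52
G1 X179.72 Y133.25
G1 X202.86 Y123.75
G1 X216.93 Y117.93
G0 X64.80 Y82.13
M4 S760
G1 X23.27 Y82.88 F1449
G1 X178.23 Y75.79
G1 X239.53 Y62.35
G1 X243.95 Y137.78
G0 X57.88 Y168.80
M4 S760
G1 X63.06 Y160.44 F1449
G1 X83.13 Y147.68
G1 X110.83 Y132.73
G1 X138.87 Y117.80
G1 X159.97 Y105.11
G1 X166.87 Y96.85
M5
G0 X0.00 Y0.00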